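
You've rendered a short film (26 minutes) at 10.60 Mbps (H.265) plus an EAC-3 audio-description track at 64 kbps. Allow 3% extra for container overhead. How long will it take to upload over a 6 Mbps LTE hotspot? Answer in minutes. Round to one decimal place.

47.6 minutes

26 min = 1560 s
Audio: 64 kbps = 0.064 Mbps.
Total bitrate: 10.664 Mbps.
File: 10.664 Mbps × 1560 s = 16635.8 Mb.
With 3% container overhead: ×1.03. → 17134.9 Mb.
At 6 Mbps: 17134.9 / 6 = 2855.8 s ≈ 47.6 minutes.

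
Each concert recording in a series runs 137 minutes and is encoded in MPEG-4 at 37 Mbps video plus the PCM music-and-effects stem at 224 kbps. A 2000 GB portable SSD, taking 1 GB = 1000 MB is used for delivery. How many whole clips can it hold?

52

137 min = 8220 s
Audio: 224 kbps = 0.224 Mbps.
Total bitrate: 37.224 Mbps.
Per item: 37.224 Mbps × 8220 s = 305,981 Mb = 38,248 MB.
Capacity: 2000 GB = 16,000,000 Mb; 52.29 items → 52 complete.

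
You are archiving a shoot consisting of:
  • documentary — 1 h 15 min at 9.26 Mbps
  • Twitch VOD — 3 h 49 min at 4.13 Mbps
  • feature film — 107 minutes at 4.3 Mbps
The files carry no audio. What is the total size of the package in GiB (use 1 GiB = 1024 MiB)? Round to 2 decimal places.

14.67 GiB

documentary: 9.260 Mbps × 4500 s = 41670.0 Mb
Twitch VOD: 4.130 Mbps × 13740 s = 56746.2 Mb
feature film: 4.300 Mbps × 6420 s = 27606.0 Mb
Total: 126022.2 Mb = 15752.8 MB.
= 14.67 GiB.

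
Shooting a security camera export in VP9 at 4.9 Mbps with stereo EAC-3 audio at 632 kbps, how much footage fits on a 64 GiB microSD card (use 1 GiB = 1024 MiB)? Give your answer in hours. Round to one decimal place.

27.6 hours

Audio: 632 kbps = 0.632 Mbps.
Total bitrate: 4.9 + 0.632 = 5.532 Mbps.
Capacity: 64 GiB = 549,756 Mb.
Recording time: 549,756 / 5.532 = 99,377 s ≈ 27.6 hours.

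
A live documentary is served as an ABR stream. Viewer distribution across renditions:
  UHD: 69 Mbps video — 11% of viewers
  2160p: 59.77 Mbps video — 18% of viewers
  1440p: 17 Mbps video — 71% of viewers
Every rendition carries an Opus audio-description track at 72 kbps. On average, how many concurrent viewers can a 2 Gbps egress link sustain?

65

Audio: 72 kbps = 0.072 Mbps.
Average per-viewer bitrate: 0.11×69.072 + 0.18×59.842 + 0.71×17.072 = 30.491 Mbps.
2 Gbps = 2,000 Mbps; 2,000 / 30.491 = 65.59 → 65.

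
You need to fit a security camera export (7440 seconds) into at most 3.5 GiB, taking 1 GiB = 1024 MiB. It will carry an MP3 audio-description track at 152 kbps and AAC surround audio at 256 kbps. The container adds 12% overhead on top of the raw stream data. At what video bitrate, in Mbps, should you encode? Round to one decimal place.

3.2 Mbps

Budget: 3.5 GiB = 30064.8 Mb.
Stream payload after overhead: 30064.8 / 1.12 = 26843.5 Mb.
Total bitrate budget: 26843.5 Mb / 7440 s = 3.608 Mbps.
Audio total: 152 + 256 = 408 kbps = 0.408 Mbps.
Video: 3.608 − 0.408 = 3.200 Mbps.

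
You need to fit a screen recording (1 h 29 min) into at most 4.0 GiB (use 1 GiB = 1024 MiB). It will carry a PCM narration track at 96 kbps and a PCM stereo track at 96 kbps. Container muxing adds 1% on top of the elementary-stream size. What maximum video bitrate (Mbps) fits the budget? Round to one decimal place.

6.2 Mbps

Budget: 4.0 GiB = 34359.7 Mb.
Stream payload after overhead: 34359.7 / 1.01 = 34019.5 Mb.
1 h 29 min = 89 min = 5340 s
Total bitrate budget: 34019.5 Mb / 5340 s = 6.371 Mbps.
Audio total: 96 + 96 = 192 kbps = 0.192 Mbps.
Video: 6.371 − 0.192 = 6.179 Mbps.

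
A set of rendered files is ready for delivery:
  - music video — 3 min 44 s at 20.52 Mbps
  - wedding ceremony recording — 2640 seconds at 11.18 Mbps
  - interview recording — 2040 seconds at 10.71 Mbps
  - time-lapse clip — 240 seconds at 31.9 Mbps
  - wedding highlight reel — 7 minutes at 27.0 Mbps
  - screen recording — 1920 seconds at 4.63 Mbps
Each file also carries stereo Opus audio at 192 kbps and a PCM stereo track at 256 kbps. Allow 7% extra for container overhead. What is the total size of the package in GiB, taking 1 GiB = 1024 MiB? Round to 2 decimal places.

Audio total: 192 + 256 = 448 kbps = 0.448 Mbps.
music video: 20.968 Mbps × 224 s × 1.07 = 5025.6 Mb
wedding ceremony recording: 11.628 Mbps × 2640 s × 1.07 = 32846.8 Mb
interview recording: 11.158 Mbps × 2040 s × 1.07 = 24355.7 Mb
time-lapse clip: 32.348 Mbps × 240 s × 1.07 = 8307.0 Mb
wedding highlight reel: 27.448 Mbps × 420 s × 1.07 = 12335.1 Mb
screen recording: 5.078 Mbps × 1920 s × 1.07 = 10432.2 Mb
Total: 93302.4 Mb = 11662.8 MB.
= 10.86 GiB.

10.86 GiB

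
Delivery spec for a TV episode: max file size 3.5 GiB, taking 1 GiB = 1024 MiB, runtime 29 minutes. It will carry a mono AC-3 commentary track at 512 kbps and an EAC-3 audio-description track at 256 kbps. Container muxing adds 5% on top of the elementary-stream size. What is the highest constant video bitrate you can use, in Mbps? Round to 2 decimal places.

Budget: 3.5 GiB = 30064.8 Mb.
Stream payload after overhead: 30064.8 / 1.05 = 28633.1 Mb.
29 min = 1740 s
Total bitrate budget: 28633.1 Mb / 1740 s = 16.456 Mbps.
Audio total: 512 + 256 = 768 kbps = 0.768 Mbps.
Video: 16.456 − 0.768 = 15.688 Mbps.

15.69 Mbps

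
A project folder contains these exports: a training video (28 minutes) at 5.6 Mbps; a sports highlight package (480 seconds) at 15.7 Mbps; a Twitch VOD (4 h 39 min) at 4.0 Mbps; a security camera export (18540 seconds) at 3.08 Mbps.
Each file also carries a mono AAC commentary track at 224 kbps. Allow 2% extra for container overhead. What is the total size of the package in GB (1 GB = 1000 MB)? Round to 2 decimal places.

19.05 GB

Audio: 224 kbps = 0.224 Mbps.
training video: 5.824 Mbps × 1680 s × 1.02 = 9980.0 Mb
sports highlight package: 15.924 Mbps × 480 s × 1.02 = 7796.4 Mb
Twitch VOD: 4.224 Mbps × 16740 s × 1.02 = 72124.0 Mb
security camera export: 3.304 Mbps × 18540 s × 1.02 = 62481.3 Mb
Total: 152381.6 Mb = 19047.7 MB.
= 19.05 GB.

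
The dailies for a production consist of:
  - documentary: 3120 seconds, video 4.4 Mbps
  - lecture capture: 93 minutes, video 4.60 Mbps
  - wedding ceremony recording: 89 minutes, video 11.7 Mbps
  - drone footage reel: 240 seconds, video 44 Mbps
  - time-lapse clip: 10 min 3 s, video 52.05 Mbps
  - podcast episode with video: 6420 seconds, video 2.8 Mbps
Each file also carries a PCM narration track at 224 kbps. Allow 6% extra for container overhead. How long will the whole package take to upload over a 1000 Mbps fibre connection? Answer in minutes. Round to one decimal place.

Audio: 224 kbps = 0.224 Mbps.
documentary: 4.624 Mbps × 3120 s × 1.06 = 15292.5 Mb
lecture capture: 4.824 Mbps × 5580 s × 1.06 = 28533.0 Mb
wedding ceremony recording: 11.924 Mbps × 5340 s × 1.06 = 67494.6 Mb
drone footage reel: 44.224 Mbps × 240 s × 1.06 = 11250.6 Mb
time-lapse clip: 52.274 Mbps × 603 s × 1.06 = 33412.5 Mb
podcast episode with video: 3.024 Mbps × 6420 s × 1.06 = 20578.9 Mb
Total: 176562.1 Mb = 22070.3 MB.
At 1000 Mbps: 176562.1 / 1000 = 177 s ≈ 2.94 minutes.

2.9 minutes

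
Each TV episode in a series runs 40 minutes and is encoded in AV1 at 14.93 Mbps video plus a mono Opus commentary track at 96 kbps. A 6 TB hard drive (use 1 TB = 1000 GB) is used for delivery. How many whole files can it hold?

1331

40 min = 2400 s
Audio: 96 kbps = 0.096 Mbps.
Total bitrate: 15.026 Mbps.
Per item: 15.026 Mbps × 2400 s = 36,062 Mb = 4,508 MB.
Capacity: 6 TB = 48,000,000 Mb; 1331.03 items → 1331 complete.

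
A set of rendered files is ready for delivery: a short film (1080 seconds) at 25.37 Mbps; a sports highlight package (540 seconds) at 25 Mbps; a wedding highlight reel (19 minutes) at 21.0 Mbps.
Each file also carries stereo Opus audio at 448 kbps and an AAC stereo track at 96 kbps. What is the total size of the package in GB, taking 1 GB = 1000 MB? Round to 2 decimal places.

8.29 GB

Audio total: 448 + 96 = 544 kbps = 0.544 Mbps.
short film: 25.914 Mbps × 1080 s = 27987.1 Mb
sports highlight package: 25.544 Mbps × 540 s = 13793.8 Mb
wedding highlight reel: 21.544 Mbps × 1140 s = 24560.2 Mb
Total: 66341.0 Mb = 8292.6 MB.
= 8.293 GB.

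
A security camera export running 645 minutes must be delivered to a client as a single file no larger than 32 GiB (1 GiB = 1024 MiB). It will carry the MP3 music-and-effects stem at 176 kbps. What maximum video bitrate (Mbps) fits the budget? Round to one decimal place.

6.9 Mbps

Budget: 32 GiB = 274877.9 Mb.
645 min = 38700 s
Total bitrate budget: 274877.9 Mb / 38700 s = 7.103 Mbps.
Audio: 176 kbps = 0.176 Mbps.
Video: 7.103 − 0.176 = 6.927 Mbps.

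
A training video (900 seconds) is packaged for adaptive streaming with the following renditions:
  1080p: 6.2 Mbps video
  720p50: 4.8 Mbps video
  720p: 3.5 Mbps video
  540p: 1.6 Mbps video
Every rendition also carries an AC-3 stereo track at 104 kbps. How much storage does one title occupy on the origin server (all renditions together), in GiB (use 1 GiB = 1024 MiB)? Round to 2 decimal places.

1.73 GiB

Audio: 104 kbps = 0.104 Mbps.
Sum of rendition bitrates: (6.2+0.104) + (4.8+0.104) + (3.5+0.104) + (1.6+0.104) = 16.516 Mbps.
× 900 s = 14,864 Mb = 1,858 MB = 1.730 GiB.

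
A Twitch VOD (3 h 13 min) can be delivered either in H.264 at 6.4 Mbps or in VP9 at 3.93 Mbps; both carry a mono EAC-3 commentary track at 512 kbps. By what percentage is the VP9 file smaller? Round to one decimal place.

35.7%

3 h 13 min = 193 min = 11580 s
Audio: 512 kbps = 0.512 Mbps.
H.264: 6.912 Mbps × 11580 s = 80041.0 Mb = 10.005 GB.
VP9: 4.442 Mbps × 11580 s = 51438.4 Mb = 6.430 GB.
Reduction: (1 − 6.430/10.005) × 100 = 35.73%.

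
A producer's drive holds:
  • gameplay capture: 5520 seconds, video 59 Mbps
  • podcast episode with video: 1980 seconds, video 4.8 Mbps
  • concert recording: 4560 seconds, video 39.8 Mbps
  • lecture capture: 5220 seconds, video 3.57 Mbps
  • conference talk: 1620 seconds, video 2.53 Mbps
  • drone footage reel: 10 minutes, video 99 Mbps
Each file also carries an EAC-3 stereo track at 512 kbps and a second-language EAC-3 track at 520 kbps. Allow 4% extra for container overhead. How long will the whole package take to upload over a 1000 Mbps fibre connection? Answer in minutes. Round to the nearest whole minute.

Audio total: 512 + 520 = 1032 kbps = 1.032 Mbps.
gameplay capture: 60.032 Mbps × 5520 s × 1.04 = 344631.7 Mb
podcast episode with video: 5.832 Mbps × 1980 s × 1.04 = 12009.3 Mb
concert recording: 40.832 Mbps × 4560 s × 1.04 = 193641.7 Mb
lecture capture: 4.602 Mbps × 5220 s × 1.04 = 24983.3 Mb
conference talk: 3.562 Mbps × 1620 s × 1.04 = 6001.3 Mb
drone footage reel: 100.032 Mbps × 600 s × 1.04 = 62420.0 Mb
Total: 643687.2 Mb = 80460.9 MB.
At 1000 Mbps: 643687.2 / 1000 = 644 s ≈ 10.7 minutes.

11 minutes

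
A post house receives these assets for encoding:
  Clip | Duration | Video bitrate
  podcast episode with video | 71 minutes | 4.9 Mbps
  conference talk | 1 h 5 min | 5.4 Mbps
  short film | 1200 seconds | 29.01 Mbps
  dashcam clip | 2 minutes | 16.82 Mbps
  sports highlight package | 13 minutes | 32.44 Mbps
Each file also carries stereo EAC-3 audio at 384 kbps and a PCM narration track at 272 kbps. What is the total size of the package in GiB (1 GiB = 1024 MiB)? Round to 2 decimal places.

Audio total: 384 + 272 = 656 kbps = 0.656 Mbps.
podcast episode with video: 5.556 Mbps × 4260 s = 23668.6 Mb
conference talk: 6.056 Mbps × 3900 s = 23618.4 Mb
short film: 29.666 Mbps × 1200 s = 35599.2 Mb
dashcam clip: 17.476 Mbps × 120 s = 2097.1 Mb
sports highlight package: 33.096 Mbps × 780 s = 25814.9 Mb
Total: 110798.2 Mb = 13849.8 MB.
= 12.90 GiB.

12.90 GiB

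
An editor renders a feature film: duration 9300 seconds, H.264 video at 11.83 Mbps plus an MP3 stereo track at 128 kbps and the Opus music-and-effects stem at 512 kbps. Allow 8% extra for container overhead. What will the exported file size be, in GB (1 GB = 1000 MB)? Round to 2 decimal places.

Audio total: 128 + 512 = 640 kbps = 0.640 Mbps.
Total bitrate: 11.83 + 0.640 = 12.470 Mbps.
Stream data: 12.470 Mbps × 9300 s = 115971.0 Mb.
With 8% container overhead: ×1.08.
125,249 Mb ÷ 8 = 15,656 MB → 15.66 GB.

15.66 GB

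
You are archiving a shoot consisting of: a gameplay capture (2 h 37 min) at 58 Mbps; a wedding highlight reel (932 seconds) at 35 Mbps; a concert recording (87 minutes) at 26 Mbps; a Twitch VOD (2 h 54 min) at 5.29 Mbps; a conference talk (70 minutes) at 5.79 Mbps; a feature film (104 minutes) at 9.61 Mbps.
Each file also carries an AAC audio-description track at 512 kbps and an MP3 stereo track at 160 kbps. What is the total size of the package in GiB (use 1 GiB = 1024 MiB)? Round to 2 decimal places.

Audio total: 512 + 160 = 672 kbps = 0.672 Mbps.
gameplay capture: 58.672 Mbps × 9420 s = 552690.2 Mb
wedding highlight reel: 35.672 Mbps × 932 s = 33246.3 Mb
concert recording: 26.672 Mbps × 5220 s = 139227.8 Mb
Twitch VOD: 5.962 Mbps × 10440 s = 62243.3 Mb
conference talk: 6.462 Mbps × 4200 s = 27140.4 Mb
feature film: 10.282 Mbps × 6240 s = 64159.7 Mb
Total: 878707.7 Mb = 109838.5 MB.
= 102.3 GiB.

102.30 GiB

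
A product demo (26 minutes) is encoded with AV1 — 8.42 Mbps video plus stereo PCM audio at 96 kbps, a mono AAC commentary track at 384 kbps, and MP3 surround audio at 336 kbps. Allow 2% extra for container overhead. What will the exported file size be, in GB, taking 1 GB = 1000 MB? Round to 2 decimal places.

26 min = 1560 s
Audio total: 96 + 384 + 336 = 816 kbps = 0.816 Mbps.
Total bitrate: 8.42 + 0.816 = 9.236 Mbps.
Stream data: 9.236 Mbps × 1560 s = 14408.2 Mb.
With 2% container overhead: ×1.02.
14,696 Mb ÷ 8 = 1,837 MB → 1.837 GB.

1.84 GB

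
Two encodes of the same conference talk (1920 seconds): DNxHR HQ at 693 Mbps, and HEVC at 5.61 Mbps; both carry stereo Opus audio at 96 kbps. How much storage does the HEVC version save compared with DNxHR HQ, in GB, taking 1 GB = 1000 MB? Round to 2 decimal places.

164.97 GB

Audio: 96 kbps = 0.096 Mbps.
DNxHR HQ: 693.096 Mbps × 1920 s = 1330744.3 Mb = 166.343 GB.
HEVC: 5.706 Mbps × 1920 s = 10955.5 Mb = 1.369 GB.
Saving: 166.343 − 1.369 = 164.974 GB.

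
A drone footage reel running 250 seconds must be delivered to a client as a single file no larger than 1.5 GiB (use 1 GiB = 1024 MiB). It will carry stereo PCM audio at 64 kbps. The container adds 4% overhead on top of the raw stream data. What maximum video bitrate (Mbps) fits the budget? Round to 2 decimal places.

Budget: 1.5 GiB = 12884.9 Mb.
Stream payload after overhead: 12884.9 / 1.04 = 12389.3 Mb.
Total bitrate budget: 12389.3 Mb / 250 s = 49.557 Mbps.
Audio: 64 kbps = 0.064 Mbps.
Video: 49.557 − 0.064 = 49.493 Mbps.

49.49 Mbps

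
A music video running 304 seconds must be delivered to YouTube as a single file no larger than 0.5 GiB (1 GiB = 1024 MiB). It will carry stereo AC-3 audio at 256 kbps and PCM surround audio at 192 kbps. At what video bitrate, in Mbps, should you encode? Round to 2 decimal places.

Budget: 0.5 GiB = 4295.0 Mb.
Total bitrate budget: 4295.0 Mb / 304 s = 14.128 Mbps.
Audio total: 256 + 192 = 448 kbps = 0.448 Mbps.
Video: 14.128 − 0.448 = 13.680 Mbps.

13.68 Mbps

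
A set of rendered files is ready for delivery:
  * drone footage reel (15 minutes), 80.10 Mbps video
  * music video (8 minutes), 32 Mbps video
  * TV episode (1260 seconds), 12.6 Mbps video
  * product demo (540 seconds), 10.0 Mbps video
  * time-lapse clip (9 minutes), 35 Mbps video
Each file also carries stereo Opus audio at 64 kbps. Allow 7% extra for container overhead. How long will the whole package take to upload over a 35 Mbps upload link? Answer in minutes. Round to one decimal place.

Audio: 64 kbps = 0.064 Mbps.
drone footage reel: 80.164 Mbps × 900 s × 1.07 = 77197.9 Mb
music video: 32.064 Mbps × 480 s × 1.07 = 16468.1 Mb
TV episode: 12.664 Mbps × 1260 s × 1.07 = 17073.6 Mb
product demo: 10.064 Mbps × 540 s × 1.07 = 5815.0 Mb
time-lapse clip: 35.064 Mbps × 540 s × 1.07 = 20260.0 Mb
Total: 136814.6 Mb = 17101.8 MB.
At 35 Mbps: 136814.6 / 35 = 3909 s ≈ 65.1 minutes.

65.1 minutes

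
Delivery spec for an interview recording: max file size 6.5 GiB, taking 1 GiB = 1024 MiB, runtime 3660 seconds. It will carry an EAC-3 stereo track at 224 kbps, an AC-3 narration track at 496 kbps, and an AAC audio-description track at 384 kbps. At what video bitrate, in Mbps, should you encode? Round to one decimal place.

Budget: 6.5 GiB = 55834.6 Mb.
Total bitrate budget: 55834.6 Mb / 3660 s = 15.255 Mbps.
Audio total: 224 + 496 + 384 = 1104 kbps = 1.104 Mbps.
Video: 15.255 − 1.104 = 14.151 Mbps.

14.2 Mbps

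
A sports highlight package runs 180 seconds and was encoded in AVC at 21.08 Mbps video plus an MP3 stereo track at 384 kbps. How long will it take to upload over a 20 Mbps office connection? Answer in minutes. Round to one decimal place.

Audio: 384 kbps = 0.384 Mbps.
Total bitrate: 21.464 Mbps.
File: 21.464 Mbps × 180 s = 3863.5 Mb.
At 20 Mbps: 3863.5 / 20 = 193.2 s ≈ 3.22 minutes.

3.2 minutes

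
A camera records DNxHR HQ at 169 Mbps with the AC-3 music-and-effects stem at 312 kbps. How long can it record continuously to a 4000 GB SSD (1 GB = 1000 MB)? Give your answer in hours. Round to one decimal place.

Audio: 312 kbps = 0.312 Mbps.
Total bitrate: 169 + 0.312 = 169.312 Mbps.
Capacity: 4000 GB = 32,000,000 Mb.
Recording time: 32,000,000 / 169.312 = 189,000 s ≈ 52.5 hours.

52.5 hours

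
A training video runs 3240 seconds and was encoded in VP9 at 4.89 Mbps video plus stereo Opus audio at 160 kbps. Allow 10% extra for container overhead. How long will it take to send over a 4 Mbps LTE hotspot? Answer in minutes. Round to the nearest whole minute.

75 minutes

Audio: 160 kbps = 0.160 Mbps.
Total bitrate: 5.050 Mbps.
File: 5.050 Mbps × 3240 s = 16362.0 Mb.
With 10% container overhead: ×1.10. → 17998.2 Mb.
At 4 Mbps: 17998.2 / 4 = 4499.6 s ≈ 75 minutes.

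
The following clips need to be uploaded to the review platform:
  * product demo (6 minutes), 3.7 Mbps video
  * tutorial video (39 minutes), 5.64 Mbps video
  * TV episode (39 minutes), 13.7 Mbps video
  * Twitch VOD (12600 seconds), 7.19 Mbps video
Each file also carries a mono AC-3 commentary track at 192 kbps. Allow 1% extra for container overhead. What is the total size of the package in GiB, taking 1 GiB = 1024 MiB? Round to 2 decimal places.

Audio: 192 kbps = 0.192 Mbps.
product demo: 3.892 Mbps × 360 s × 1.01 = 1415.1 Mb
tutorial video: 5.832 Mbps × 2340 s × 1.01 = 13783.3 Mb
TV episode: 13.892 Mbps × 2340 s × 1.01 = 32832.4 Mb
Twitch VOD: 7.382 Mbps × 12600 s × 1.01 = 93943.3 Mb
Total: 141974.2 Mb = 17746.8 MB.
= 16.53 GiB.

16.53 GiB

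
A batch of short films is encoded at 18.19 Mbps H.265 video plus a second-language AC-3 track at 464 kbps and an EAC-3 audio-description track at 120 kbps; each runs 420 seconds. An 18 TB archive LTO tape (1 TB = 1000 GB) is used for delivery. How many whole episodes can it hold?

Audio total: 464 + 120 = 584 kbps = 0.584 Mbps.
Total bitrate: 18.774 Mbps.
Per item: 18.774 Mbps × 420 s = 7,885 Mb = 985.6 MB.
Capacity: 18 TB = 144,000,000 Mb; 18262.34 items → 18262 complete.

18262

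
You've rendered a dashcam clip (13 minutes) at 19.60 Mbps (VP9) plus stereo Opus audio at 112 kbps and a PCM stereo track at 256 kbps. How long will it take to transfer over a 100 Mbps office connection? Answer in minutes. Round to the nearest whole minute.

13 min = 780 s
Audio total: 112 + 256 = 368 kbps = 0.368 Mbps.
Total bitrate: 19.968 Mbps.
File: 19.968 Mbps × 780 s = 15575.0 Mb.
At 100 Mbps: 15575.0 / 100 = 155.8 s ≈ 2.6 minutes.

3 minutes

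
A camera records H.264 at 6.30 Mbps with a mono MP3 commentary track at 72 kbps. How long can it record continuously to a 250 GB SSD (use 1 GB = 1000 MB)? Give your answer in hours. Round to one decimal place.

Audio: 72 kbps = 0.072 Mbps.
Total bitrate: 6.30 + 0.072 = 6.372 Mbps.
Capacity: 250 GB = 2,000,000 Mb.
Recording time: 2,000,000 / 6.372 = 313,873 s ≈ 87.2 hours.

87.2 hours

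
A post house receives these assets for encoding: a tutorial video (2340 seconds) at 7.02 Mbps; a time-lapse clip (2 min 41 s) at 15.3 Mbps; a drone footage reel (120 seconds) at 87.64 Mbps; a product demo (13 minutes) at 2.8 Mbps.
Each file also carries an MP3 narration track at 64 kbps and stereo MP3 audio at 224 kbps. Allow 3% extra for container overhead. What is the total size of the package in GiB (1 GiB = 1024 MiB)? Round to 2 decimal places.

Audio total: 64 + 224 = 288 kbps = 0.288 Mbps.
tutorial video: 7.308 Mbps × 2340 s × 1.03 = 17613.7 Mb
time-lapse clip: 15.588 Mbps × 161 s × 1.03 = 2585.0 Mb
drone footage reel: 87.928 Mbps × 120 s × 1.03 = 10867.9 Mb
product demo: 3.088 Mbps × 780 s × 1.03 = 2480.9 Mb
Total: 33547.5 Mb = 4193.4 MB.
= 3.905 GiB.

3.91 GiB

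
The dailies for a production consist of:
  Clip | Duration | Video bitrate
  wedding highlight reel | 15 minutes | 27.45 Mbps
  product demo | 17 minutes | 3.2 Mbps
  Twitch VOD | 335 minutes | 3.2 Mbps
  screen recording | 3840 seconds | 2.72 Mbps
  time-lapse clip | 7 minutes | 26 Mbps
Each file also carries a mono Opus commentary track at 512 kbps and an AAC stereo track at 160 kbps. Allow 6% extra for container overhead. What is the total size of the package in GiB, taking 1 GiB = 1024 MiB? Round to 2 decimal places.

16.20 GiB

Audio total: 512 + 160 = 672 kbps = 0.672 Mbps.
wedding highlight reel: 28.122 Mbps × 900 s × 1.06 = 26828.4 Mb
product demo: 3.872 Mbps × 1020 s × 1.06 = 4186.4 Mb
Twitch VOD: 3.872 Mbps × 20100 s × 1.06 = 82496.8 Mb
screen recording: 3.392 Mbps × 3840 s × 1.06 = 13806.8 Mb
time-lapse clip: 26.672 Mbps × 420 s × 1.06 = 11874.4 Mb
Total: 139192.8 Mb = 17399.1 MB.
= 16.20 GiB.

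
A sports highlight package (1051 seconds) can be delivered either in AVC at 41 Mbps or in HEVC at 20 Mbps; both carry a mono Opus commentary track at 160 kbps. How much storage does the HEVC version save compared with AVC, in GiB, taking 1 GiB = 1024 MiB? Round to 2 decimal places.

2.57 GiB

Audio: 160 kbps = 0.160 Mbps.
AVC: 41.160 Mbps × 1051 s = 43259.2 Mb = 5.036 GiB.
HEVC: 20.160 Mbps × 1051 s = 21188.2 Mb = 2.467 GiB.
Saving: 5.036 − 2.467 = 2.569 GiB.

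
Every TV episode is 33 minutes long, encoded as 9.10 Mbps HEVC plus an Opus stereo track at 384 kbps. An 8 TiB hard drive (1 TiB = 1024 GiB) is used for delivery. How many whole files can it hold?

3747

33 min = 1980 s
Audio: 384 kbps = 0.384 Mbps.
Total bitrate: 9.484 Mbps.
Per item: 9.484 Mbps × 1980 s = 18,778 Mb = 2,347 MB.
Capacity: 8 TiB = 70,368,744 Mb; 3747.34 items → 3747 complete.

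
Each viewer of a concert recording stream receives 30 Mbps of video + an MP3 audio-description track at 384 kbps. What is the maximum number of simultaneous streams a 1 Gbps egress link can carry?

Audio: 384 kbps = 0.384 Mbps.
Per-viewer media rate: 30.384 Mbps.
1 Gbps = 1,000 Mbps; 1,000 / 30.384 = 32.91 → 32 viewers.

32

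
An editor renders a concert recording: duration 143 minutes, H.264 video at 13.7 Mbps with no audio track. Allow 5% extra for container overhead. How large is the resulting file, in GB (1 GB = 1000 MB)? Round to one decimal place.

15.4 GB

143 min = 8580 s
Total bitrate: 13.7 Mbps.
Stream data: 13.700 Mbps × 8580 s = 117546.0 Mb.
With 5% container overhead: ×1.05.
123,423 Mb ÷ 8 = 15,428 MB → 15.43 GB.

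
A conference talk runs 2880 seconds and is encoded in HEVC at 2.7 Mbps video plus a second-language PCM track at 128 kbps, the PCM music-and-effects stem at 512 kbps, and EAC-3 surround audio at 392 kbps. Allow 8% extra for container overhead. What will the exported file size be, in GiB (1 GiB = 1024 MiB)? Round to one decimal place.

Audio total: 128 + 512 + 392 = 1032 kbps = 1.032 Mbps.
Total bitrate: 2.7 + 1.032 = 3.732 Mbps.
Stream data: 3.732 Mbps × 2880 s = 10748.2 Mb.
With 8% container overhead: ×1.08.
11,608 Mb = 1,451,001,600 bytes ÷ 1,073,741,824 = 1.351 GiB.

1.4 GiB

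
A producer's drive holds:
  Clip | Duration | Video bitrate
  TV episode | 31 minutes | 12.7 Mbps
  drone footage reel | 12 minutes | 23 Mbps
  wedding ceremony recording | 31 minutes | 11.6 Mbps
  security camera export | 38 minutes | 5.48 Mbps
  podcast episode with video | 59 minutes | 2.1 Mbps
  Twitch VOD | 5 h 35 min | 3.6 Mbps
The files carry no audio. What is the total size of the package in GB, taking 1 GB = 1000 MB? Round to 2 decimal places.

19.26 GB

TV episode: 12.700 Mbps × 1860 s = 23622.0 Mb
drone footage reel: 23.000 Mbps × 720 s = 16560.0 Mb
wedding ceremony recording: 11.600 Mbps × 1860 s = 21576.0 Mb
security camera export: 5.480 Mbps × 2280 s = 12494.4 Mb
podcast episode with video: 2.100 Mbps × 3540 s = 7434.0 Mb
Twitch VOD: 3.600 Mbps × 20100 s = 72360.0 Mb
Total: 154046.4 Mb = 19255.8 MB.
= 19.26 GB.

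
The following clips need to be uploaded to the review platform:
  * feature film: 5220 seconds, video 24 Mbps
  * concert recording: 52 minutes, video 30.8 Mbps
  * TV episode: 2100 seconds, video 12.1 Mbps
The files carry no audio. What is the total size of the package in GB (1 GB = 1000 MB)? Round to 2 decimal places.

30.85 GB

feature film: 24.000 Mbps × 5220 s = 125280.0 Mb
concert recording: 30.800 Mbps × 3120 s = 96096.0 Mb
TV episode: 12.100 Mbps × 2100 s = 25410.0 Mb
Total: 246786.0 Mb = 30848.2 MB.
= 30.85 GB.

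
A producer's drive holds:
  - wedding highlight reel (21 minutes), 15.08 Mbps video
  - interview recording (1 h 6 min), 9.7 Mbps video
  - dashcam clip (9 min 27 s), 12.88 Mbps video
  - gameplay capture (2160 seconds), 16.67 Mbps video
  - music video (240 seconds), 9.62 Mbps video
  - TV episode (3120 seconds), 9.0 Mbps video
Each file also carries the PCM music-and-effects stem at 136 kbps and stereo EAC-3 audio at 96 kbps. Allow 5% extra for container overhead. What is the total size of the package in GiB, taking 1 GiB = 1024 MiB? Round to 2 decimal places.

Audio total: 136 + 96 = 232 kbps = 0.232 Mbps.
wedding highlight reel: 15.312 Mbps × 1260 s × 1.05 = 20257.8 Mb
interview recording: 9.932 Mbps × 3960 s × 1.05 = 41297.3 Mb
dashcam clip: 13.112 Mbps × 567 s × 1.05 = 7806.2 Mb
gameplay capture: 16.902 Mbps × 2160 s × 1.05 = 38333.7 Mb
music video: 9.852 Mbps × 240 s × 1.05 = 2482.7 Mb
TV episode: 9.232 Mbps × 3120 s × 1.05 = 30244.0 Mb
Total: 140421.7 Mb = 17552.7 MB.
= 16.35 GiB.

16.35 GiB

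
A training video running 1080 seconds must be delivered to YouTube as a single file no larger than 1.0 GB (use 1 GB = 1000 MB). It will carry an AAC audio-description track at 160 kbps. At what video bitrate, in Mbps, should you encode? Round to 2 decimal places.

7.25 Mbps

Budget: 1.0 GB = 8000.0 Mb.
Total bitrate budget: 8000.0 Mb / 1080 s = 7.407 Mbps.
Audio: 160 kbps = 0.160 Mbps.
Video: 7.407 − 0.160 = 7.247 Mbps.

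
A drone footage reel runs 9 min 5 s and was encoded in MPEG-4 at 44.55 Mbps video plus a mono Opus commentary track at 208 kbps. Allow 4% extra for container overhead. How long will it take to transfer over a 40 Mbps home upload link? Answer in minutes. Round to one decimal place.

10.6 minutes

9 min 5 s = 545 s
Audio: 208 kbps = 0.208 Mbps.
Total bitrate: 44.758 Mbps.
File: 44.758 Mbps × 545 s = 24393.1 Mb.
With 4% container overhead: ×1.04. → 25368.8 Mb.
At 40 Mbps: 25368.8 / 40 = 634.2 s ≈ 10.6 minutes.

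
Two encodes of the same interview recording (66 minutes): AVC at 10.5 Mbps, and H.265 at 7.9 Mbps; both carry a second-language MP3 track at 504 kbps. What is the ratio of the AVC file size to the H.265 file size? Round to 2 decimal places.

66 min = 3960 s
Audio: 504 kbps = 0.504 Mbps.
AVC: 11.004 Mbps × 3960 s = 43575.8 Mb = 5.447 GB.
H.265: 8.404 Mbps × 3960 s = 33279.8 Mb = 4.160 GB.
Ratio: 5.447 / 4.160 = 1.309.

1.31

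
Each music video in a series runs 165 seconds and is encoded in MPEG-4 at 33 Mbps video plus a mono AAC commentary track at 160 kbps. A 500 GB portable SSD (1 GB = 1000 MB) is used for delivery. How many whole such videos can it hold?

Audio: 160 kbps = 0.160 Mbps.
Total bitrate: 33.160 Mbps.
Per item: 33.160 Mbps × 165 s = 5,471 Mb = 683.9 MB.
Capacity: 500 GB = 4,000,000 Mb; 731.07 items → 731 complete.

731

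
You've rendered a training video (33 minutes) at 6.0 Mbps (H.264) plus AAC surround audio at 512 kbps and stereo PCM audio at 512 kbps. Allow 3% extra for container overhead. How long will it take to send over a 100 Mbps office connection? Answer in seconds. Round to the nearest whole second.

143 seconds

33 min = 1980 s
Audio total: 512 + 512 = 1024 kbps = 1.024 Mbps.
Total bitrate: 7.024 Mbps.
File: 7.024 Mbps × 1980 s = 13907.5 Mb.
With 3% container overhead: ×1.03. → 14324.7 Mb.
At 100 Mbps: 14324.7 / 100 = 143.2 s ≈ 143 seconds.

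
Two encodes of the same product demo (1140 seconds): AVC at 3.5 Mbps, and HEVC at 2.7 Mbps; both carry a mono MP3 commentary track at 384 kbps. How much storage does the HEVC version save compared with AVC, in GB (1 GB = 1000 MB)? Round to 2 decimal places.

Audio: 384 kbps = 0.384 Mbps.
AVC: 3.884 Mbps × 1140 s = 4427.8 Mb = 0.553 GB.
HEVC: 3.084 Mbps × 1140 s = 3515.8 Mb = 0.439 GB.
Saving: 0.553 − 0.439 = 0.114 GB.

0.11 GB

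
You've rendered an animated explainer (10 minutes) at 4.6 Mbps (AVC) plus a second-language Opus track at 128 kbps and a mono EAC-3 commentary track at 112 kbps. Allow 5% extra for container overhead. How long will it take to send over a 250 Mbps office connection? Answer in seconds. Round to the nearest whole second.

12 seconds

10 min = 600 s
Audio total: 128 + 112 = 240 kbps = 0.240 Mbps.
Total bitrate: 4.840 Mbps.
File: 4.840 Mbps × 600 s = 2904.0 Mb.
With 5% container overhead: ×1.05. → 3049.2 Mb.
At 250 Mbps: 3049.2 / 250 = 12.2 s ≈ 12.2 seconds.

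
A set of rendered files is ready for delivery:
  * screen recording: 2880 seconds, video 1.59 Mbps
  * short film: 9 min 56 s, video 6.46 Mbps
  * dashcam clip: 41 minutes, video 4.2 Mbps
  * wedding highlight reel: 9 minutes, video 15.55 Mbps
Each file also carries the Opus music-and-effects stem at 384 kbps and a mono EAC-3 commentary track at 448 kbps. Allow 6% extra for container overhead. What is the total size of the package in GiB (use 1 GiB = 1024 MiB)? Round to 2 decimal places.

Audio total: 384 + 448 = 832 kbps = 0.832 Mbps.
screen recording: 2.422 Mbps × 2880 s × 1.06 = 7393.9 Mb
short film: 7.292 Mbps × 596 s × 1.06 = 4606.8 Mb
dashcam clip: 5.032 Mbps × 2460 s × 1.06 = 13121.4 Mb
wedding highlight reel: 16.382 Mbps × 540 s × 1.06 = 9377.1 Mb
Total: 34499.2 Mb = 4312.4 MB.
= 4.016 GiB.

4.02 GiB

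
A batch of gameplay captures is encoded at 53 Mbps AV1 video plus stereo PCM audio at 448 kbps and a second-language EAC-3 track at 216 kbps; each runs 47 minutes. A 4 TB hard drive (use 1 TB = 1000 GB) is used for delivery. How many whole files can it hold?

47 min = 2820 s
Audio total: 448 + 216 = 664 kbps = 0.664 Mbps.
Total bitrate: 53.664 Mbps.
Per item: 53.664 Mbps × 2820 s = 151,332 Mb = 18,917 MB.
Capacity: 4 TB = 32,000,000 Mb; 211.45 items → 211 complete.

211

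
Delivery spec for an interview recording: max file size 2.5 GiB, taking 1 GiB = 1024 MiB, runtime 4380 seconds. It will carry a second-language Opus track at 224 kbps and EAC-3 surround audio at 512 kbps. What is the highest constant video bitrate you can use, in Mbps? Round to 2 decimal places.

Budget: 2.5 GiB = 21474.8 Mb.
Total bitrate budget: 21474.8 Mb / 4380 s = 4.903 Mbps.
Audio total: 224 + 512 = 736 kbps = 0.736 Mbps.
Video: 4.903 − 0.736 = 4.167 Mbps.

4.17 Mbps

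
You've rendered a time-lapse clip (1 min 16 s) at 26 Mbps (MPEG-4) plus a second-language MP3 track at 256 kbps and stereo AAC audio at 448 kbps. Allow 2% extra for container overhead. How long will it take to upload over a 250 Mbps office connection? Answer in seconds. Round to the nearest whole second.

1 min 16 s = 76 s
Audio total: 256 + 448 = 704 kbps = 0.704 Mbps.
Total bitrate: 26.704 Mbps.
File: 26.704 Mbps × 76 s = 2029.5 Mb.
With 2% container overhead: ×1.02. → 2070.1 Mb.
At 250 Mbps: 2070.1 / 250 = 8.3 s ≈ 8.28 seconds.

8 seconds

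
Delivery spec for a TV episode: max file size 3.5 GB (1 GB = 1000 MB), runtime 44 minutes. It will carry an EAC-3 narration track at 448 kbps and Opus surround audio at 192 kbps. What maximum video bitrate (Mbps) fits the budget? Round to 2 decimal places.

9.97 Mbps

Budget: 3.5 GB = 28000.0 Mb.
44 min = 2640 s
Total bitrate budget: 28000.0 Mb / 2640 s = 10.606 Mbps.
Audio total: 448 + 192 = 640 kbps = 0.640 Mbps.
Video: 10.606 − 0.640 = 9.966 Mbps.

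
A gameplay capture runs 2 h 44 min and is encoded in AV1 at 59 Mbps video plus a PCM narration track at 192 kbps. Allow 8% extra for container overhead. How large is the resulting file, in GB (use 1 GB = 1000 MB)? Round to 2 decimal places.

78.63 GB

2 h 44 min = 164 min = 9840 s
Audio: 192 kbps = 0.192 Mbps.
Total bitrate: 59 + 0.192 = 59.192 Mbps.
Stream data: 59.192 Mbps × 9840 s = 582449.3 Mb.
With 8% container overhead: ×1.08.
629,045 Mb ÷ 8 = 78,631 MB → 78.63 GB.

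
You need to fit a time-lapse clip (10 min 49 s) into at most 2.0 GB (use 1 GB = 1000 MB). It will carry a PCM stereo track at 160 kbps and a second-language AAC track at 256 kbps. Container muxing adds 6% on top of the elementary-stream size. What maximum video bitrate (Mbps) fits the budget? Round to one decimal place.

22.8 Mbps

Budget: 2.0 GB = 16000.0 Mb.
Stream payload after overhead: 16000.0 / 1.06 = 15094.3 Mb.
10 min 49 s = 649 s
Total bitrate budget: 15094.3 Mb / 649 s = 23.258 Mbps.
Audio total: 160 + 256 = 416 kbps = 0.416 Mbps.
Video: 23.258 − 0.416 = 22.842 Mbps.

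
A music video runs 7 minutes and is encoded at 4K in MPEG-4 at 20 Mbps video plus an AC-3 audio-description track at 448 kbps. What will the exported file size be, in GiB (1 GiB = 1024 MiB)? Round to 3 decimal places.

1.000 GiB

7 min = 420 s
Audio: 448 kbps = 0.448 Mbps.
Total bitrate: 20 + 0.448 = 20.448 Mbps.
Stream data: 20.448 Mbps × 420 s = 8588.2 Mb.
8,588 Mb = 1,073,520,000 bytes ÷ 1,073,741,824 = 0.9998 GiB.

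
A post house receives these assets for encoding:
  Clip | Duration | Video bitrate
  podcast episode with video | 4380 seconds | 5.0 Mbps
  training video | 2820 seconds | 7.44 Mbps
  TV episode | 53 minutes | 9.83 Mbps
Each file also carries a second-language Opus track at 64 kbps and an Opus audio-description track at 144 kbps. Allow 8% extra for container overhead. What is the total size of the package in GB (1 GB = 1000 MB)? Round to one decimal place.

10.3 GB

Audio total: 64 + 144 = 208 kbps = 0.208 Mbps.
podcast episode with video: 5.208 Mbps × 4380 s × 1.08 = 24635.9 Mb
training video: 7.648 Mbps × 2820 s × 1.08 = 23292.7 Mb
TV episode: 10.038 Mbps × 3180 s × 1.08 = 34474.5 Mb
Total: 82403.2 Mb = 10300.4 MB.
= 10.30 GB.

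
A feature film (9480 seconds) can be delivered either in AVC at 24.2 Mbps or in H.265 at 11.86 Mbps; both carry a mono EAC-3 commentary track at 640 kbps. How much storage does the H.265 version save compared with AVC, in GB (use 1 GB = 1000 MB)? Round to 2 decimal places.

14.62 GB

Audio: 640 kbps = 0.640 Mbps.
AVC: 24.840 Mbps × 9480 s = 235483.2 Mb = 29.435 GB.
H.265: 12.500 Mbps × 9480 s = 118500.0 Mb = 14.812 GB.
Saving: 29.435 − 14.812 = 14.623 GB.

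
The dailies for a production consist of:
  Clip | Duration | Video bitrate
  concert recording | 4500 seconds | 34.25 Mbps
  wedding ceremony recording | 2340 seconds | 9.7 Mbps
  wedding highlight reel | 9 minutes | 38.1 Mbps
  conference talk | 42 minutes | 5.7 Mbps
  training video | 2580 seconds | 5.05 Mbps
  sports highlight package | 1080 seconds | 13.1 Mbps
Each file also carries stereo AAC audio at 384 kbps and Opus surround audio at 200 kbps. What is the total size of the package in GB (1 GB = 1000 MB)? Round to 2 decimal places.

Audio total: 384 + 200 = 584 kbps = 0.584 Mbps.
concert recording: 34.834 Mbps × 4500 s = 156753.0 Mb
wedding ceremony recording: 10.284 Mbps × 2340 s = 24064.6 Mb
wedding highlight reel: 38.684 Mbps × 540 s = 20889.4 Mb
conference talk: 6.284 Mbps × 2520 s = 15835.7 Mb
training video: 5.634 Mbps × 2580 s = 14535.7 Mb
sports highlight package: 13.684 Mbps × 1080 s = 14778.7 Mb
Total: 246857.0 Mb = 30857.1 MB.
= 30.86 GB.

30.86 GB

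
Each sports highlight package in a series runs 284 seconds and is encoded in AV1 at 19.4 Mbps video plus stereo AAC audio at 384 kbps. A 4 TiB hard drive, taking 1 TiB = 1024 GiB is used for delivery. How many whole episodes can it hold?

Audio: 384 kbps = 0.384 Mbps.
Total bitrate: 19.784 Mbps.
Per item: 19.784 Mbps × 284 s = 5,619 Mb = 702.3 MB.
Capacity: 4 TiB = 35,184,372 Mb; 6262.06 items → 6262 complete.

6262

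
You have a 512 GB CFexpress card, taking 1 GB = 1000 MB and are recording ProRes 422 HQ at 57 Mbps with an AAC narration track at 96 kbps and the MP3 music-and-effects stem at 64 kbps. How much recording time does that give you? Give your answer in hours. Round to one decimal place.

Audio total: 96 + 64 = 160 kbps = 0.160 Mbps.
Total bitrate: 57 + 0.160 = 57.160 Mbps.
Capacity: 512 GB = 4,096,000 Mb.
Recording time: 4,096,000 / 57.160 = 71,659 s ≈ 19.9 hours.

19.9 hours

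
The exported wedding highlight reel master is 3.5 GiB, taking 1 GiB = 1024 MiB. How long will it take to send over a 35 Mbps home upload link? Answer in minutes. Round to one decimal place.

14.3 minutes

File: 3.5 GiB = 30064.8 Mb.
At 35 Mbps: 30064.8 / 35 = 859.0 s ≈ 14.3 minutes.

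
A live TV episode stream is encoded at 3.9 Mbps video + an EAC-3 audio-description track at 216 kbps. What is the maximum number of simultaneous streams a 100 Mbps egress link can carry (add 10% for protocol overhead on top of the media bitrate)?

22

Audio: 216 kbps = 0.216 Mbps.
Per-viewer media rate: 4.116 Mbps.
On the wire with 10% overhead: 4.528 Mbps.
100 Mbps = 100.0 Mbps; 100.0 / 4.528 = 22.09 → 22 viewers.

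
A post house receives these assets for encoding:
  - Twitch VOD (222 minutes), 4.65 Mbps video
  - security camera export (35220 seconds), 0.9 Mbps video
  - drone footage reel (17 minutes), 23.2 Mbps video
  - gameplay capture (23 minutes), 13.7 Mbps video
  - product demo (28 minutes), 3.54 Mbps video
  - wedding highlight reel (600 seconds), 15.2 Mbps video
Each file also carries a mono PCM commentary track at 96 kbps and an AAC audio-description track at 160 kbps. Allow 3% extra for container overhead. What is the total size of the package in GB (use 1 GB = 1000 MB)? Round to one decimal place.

Audio total: 96 + 160 = 256 kbps = 0.256 Mbps.
Twitch VOD: 4.906 Mbps × 13320 s × 1.03 = 67308.4 Mb
security camera export: 1.156 Mbps × 35220 s × 1.03 = 41935.7 Mb
drone footage reel: 23.456 Mbps × 1020 s × 1.03 = 24642.9 Mb
gameplay capture: 13.956 Mbps × 1380 s × 1.03 = 19837.1 Mb
product demo: 3.796 Mbps × 1680 s × 1.03 = 6568.6 Mb
wedding highlight reel: 15.456 Mbps × 600 s × 1.03 = 9551.8 Mb
Total: 169844.4 Mb = 21230.6 MB.
= 21.23 GB.

21.2 GB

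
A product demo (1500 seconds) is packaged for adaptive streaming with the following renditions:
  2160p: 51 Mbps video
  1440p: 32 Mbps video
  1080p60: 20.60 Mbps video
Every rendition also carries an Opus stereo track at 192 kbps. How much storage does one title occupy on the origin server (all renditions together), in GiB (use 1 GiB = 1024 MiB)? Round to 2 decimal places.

Audio: 192 kbps = 0.192 Mbps.
Sum of rendition bitrates: (51+0.192) + (32+0.192) + (20.60+0.192) = 104.176 Mbps.
× 1500 s = 156,264 Mb = 19,533 MB = 18.19 GiB.

18.19 GiB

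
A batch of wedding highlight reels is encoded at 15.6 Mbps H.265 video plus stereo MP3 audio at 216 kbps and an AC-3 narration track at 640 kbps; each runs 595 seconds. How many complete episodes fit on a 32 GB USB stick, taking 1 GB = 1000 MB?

Audio total: 216 + 640 = 856 kbps = 0.856 Mbps.
Total bitrate: 16.456 Mbps.
Per item: 16.456 Mbps × 595 s = 9,791 Mb = 1,224 MB.
Capacity: 32 GB = 256,000 Mb; 26.15 items → 26 complete.

26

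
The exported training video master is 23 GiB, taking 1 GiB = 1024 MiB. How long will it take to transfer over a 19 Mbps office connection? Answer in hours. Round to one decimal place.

2.9 hours

File: 23 GiB = 197568.5 Mb.
At 19 Mbps: 197568.5 / 19 = 10398.3 s ≈ 2.89 hours.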